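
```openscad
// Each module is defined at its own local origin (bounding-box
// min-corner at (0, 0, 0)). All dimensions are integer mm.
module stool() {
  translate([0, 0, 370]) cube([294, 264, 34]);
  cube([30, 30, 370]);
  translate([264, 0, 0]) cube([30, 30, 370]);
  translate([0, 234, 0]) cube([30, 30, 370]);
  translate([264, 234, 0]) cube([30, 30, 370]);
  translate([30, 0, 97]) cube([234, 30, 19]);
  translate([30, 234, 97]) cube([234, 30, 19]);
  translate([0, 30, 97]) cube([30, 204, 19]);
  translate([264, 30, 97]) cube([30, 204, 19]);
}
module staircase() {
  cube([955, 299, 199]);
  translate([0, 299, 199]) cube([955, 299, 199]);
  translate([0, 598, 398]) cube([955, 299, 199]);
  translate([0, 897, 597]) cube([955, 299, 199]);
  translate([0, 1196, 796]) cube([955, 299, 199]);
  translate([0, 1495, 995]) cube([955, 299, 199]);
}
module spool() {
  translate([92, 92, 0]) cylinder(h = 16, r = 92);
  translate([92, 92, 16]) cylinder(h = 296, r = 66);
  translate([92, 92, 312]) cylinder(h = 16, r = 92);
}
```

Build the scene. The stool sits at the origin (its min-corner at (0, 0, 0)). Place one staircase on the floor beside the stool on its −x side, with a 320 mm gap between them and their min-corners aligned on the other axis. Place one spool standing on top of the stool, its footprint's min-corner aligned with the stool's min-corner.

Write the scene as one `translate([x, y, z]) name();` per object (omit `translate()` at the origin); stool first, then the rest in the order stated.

stool();
translate([-1275, 0, 0]) staircase();
translate([0, 0, 404]) spool();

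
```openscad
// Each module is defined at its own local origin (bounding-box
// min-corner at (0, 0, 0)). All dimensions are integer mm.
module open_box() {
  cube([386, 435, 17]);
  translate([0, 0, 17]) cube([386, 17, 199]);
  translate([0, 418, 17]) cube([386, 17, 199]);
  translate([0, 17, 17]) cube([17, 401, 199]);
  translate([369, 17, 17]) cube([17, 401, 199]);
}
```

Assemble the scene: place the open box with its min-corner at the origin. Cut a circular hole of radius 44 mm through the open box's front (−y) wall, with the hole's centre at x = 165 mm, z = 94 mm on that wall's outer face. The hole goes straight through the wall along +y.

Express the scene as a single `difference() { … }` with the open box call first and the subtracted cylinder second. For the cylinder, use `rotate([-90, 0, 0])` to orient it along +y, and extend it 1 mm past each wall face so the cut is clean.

difference() {
  open_box();
  translate([165, -1, 94]) rotate([-90, 0, 0]) cylinder(h = 19, r = 44);
}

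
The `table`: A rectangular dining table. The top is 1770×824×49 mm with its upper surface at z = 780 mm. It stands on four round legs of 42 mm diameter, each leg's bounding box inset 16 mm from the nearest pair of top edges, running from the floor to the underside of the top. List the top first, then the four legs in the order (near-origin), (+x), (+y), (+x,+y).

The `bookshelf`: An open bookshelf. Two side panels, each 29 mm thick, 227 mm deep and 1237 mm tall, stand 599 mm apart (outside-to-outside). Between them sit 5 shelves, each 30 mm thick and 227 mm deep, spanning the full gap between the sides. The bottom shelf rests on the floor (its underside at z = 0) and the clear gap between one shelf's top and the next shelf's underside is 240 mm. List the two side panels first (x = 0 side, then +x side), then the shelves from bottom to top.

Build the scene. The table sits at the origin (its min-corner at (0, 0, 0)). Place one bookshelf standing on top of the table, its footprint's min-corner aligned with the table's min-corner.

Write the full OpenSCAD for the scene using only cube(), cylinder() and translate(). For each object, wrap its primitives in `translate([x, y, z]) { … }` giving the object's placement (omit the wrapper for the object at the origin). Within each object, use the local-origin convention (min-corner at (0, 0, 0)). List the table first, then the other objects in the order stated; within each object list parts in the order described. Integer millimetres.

translate([0, 0, 731]) cube([1770, 824, 49]);
translate([37, 37, 0]) cylinder(h = 731, r = 21);
translate([1733, 37, 0]) cylinder(h = 731, r = 21);
translate([37, 787, 0]) cylinder(h = 731, r = 21);
translate([1733, 787, 0]) cylinder(h = 731, r = 21);
translate([0, 0, 780]) {
  cube([29, 227, 1237]);
  translate([570, 0, 0]) cube([29, 227, 1237]);
  translate([29, 0, 0]) cube([541, 227, 30]);
  translate([29, 0, 270]) cube([541, 227, 30]);
  translate([29, 0, 540]) cube([541, 227, 30]);
  translate([29, 0, 810]) cube([541, 227, 30]);
  translate([29, 0, 1080]) cube([541, 227, 30]);
}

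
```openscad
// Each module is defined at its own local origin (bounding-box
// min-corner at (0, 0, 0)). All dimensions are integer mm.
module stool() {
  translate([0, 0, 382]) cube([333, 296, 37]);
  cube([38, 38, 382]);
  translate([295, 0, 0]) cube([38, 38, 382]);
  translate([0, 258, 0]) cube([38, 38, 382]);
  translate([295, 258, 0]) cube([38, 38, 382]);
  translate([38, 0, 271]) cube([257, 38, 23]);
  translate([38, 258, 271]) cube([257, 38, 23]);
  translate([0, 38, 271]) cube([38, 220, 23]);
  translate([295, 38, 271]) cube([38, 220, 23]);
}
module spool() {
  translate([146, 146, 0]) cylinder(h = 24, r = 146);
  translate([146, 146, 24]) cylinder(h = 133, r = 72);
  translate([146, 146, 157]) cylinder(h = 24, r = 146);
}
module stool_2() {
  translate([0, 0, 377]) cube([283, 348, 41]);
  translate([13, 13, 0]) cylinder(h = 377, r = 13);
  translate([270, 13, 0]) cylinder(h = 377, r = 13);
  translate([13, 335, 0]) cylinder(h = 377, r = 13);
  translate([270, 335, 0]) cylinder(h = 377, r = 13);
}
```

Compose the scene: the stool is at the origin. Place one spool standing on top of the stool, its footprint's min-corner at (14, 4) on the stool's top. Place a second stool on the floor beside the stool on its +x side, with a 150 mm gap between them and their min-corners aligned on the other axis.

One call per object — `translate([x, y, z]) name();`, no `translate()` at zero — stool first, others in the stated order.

stool();
translate([14, 4, 419]) spool();
translate([483, 0, 0]) stool_2();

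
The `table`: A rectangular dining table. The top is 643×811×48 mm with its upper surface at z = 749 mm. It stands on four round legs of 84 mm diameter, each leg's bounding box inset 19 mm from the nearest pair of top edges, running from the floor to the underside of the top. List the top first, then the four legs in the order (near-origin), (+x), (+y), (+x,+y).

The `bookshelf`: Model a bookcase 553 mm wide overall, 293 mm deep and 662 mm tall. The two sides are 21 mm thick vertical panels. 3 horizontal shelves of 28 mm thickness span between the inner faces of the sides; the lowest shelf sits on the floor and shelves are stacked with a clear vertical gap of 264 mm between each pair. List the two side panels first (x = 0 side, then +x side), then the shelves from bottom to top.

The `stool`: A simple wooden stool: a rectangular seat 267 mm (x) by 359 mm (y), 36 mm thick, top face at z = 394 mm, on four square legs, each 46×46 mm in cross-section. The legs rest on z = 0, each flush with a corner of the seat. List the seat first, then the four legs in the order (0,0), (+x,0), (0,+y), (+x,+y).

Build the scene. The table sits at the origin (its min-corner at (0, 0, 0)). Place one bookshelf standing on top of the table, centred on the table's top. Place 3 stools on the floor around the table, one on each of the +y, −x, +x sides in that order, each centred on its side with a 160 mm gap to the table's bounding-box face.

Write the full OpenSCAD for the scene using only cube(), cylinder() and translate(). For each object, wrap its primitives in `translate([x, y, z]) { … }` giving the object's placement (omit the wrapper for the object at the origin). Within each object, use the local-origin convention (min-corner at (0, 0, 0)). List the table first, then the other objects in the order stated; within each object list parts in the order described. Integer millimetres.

translate([0, 0, 701]) cube([643, 811, 48]);
translate([61, 61, 0]) cylinder(h = 701, r = 42);
translate([582, 61, 0]) cylinder(h = 701, r = 42);
translate([61, 750, 0]) cylinder(h = 701, r = 42);
translate([582, 750, 0]) cylinder(h = 701, r = 42);
translate([45, 259, 749]) {
  cube([21, 293, 662]);
  translate([532, 0, 0]) cube([21, 293, 662]);
  translate([21, 0, 0]) cube([511, 293, 28]);
  translate([21, 0, 292]) cube([511, 293, 28]);
  translate([21, 0, 584]) cube([511, 293, 28]);
}
translate([188, 971, 0]) {
  translate([0, 0, 358]) cube([267, 359, 36]);
  cube([46, 46, 358]);
  translate([221, 0, 0]) cube([46, 46, 358]);
  translate([0, 313, 0]) cube([46, 46, 358]);
  translate([221, 313, 0]) cube([46, 46, 358]);
}
translate([-427, 226, 0]) {
  translate([0, 0, 358]) cube([267, 359, 36]);
  cube([46, 46, 358]);
  translate([221, 0, 0]) cube([46, 46, 358]);
  translate([0, 313, 0]) cube([46, 46, 358]);
  translate([221, 313, 0]) cube([46, 46, 358]);
}
translate([803, 226, 0]) {
  translate([0, 0, 358]) cube([267, 359, 36]);
  cube([46, 46, 358]);
  translate([221, 0, 0]) cube([46, 46, 358]);
  translate([0, 313, 0]) cube([46, 46, 358]);
  translate([221, 313, 0]) cube([46, 46, 358]);
}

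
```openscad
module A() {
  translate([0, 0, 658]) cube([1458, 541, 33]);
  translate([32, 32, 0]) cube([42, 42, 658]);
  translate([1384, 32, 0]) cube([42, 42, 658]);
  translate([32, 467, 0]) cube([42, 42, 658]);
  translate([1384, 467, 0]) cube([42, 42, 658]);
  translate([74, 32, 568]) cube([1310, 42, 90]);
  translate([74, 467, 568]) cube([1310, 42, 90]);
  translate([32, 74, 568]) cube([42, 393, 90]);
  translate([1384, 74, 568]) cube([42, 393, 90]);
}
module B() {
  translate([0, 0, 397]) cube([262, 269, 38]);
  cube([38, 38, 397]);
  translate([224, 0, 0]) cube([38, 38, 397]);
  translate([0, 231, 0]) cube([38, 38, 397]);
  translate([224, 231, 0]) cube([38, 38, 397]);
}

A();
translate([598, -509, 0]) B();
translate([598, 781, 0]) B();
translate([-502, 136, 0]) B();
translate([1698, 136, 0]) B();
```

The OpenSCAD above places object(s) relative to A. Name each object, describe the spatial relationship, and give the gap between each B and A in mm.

Each stool's nearest face is 240 mm from the table's bounding box.

A is a table. B is a stool. Four stools sit around the table at the −y, +y, −x, +x sides. The gap between each stool and the table is 240 mm.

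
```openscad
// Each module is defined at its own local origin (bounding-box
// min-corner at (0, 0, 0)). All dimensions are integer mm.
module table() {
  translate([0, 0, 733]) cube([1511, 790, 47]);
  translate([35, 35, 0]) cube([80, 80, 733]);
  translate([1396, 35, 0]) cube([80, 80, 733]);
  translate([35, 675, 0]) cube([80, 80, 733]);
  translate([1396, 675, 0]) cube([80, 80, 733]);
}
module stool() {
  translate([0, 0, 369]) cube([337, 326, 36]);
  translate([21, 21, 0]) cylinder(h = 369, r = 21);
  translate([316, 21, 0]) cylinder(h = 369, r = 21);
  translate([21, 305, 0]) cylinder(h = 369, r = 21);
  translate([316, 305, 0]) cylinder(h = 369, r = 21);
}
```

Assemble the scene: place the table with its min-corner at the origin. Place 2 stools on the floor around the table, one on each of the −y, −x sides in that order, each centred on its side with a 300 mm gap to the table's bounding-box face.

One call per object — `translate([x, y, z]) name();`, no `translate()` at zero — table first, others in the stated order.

table();
translate([587, -626, 0]) stool();
translate([-637, 232, 0]) stool();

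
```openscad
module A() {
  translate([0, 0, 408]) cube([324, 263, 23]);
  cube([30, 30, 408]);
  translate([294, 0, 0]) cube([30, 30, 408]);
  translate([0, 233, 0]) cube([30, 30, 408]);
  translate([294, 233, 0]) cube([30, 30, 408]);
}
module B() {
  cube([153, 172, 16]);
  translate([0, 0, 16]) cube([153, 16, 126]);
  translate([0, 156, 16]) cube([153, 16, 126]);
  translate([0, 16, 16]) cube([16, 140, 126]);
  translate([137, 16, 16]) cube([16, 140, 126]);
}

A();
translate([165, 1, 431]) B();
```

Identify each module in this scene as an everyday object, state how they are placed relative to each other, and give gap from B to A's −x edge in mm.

The open box's min-x is at 165; the stool's min-x is 0; gap = 165 mm.

A is a stool. B is an open box. The open box is on top of the stool. The gap from the open box to the stool's −x edge is 165 mm.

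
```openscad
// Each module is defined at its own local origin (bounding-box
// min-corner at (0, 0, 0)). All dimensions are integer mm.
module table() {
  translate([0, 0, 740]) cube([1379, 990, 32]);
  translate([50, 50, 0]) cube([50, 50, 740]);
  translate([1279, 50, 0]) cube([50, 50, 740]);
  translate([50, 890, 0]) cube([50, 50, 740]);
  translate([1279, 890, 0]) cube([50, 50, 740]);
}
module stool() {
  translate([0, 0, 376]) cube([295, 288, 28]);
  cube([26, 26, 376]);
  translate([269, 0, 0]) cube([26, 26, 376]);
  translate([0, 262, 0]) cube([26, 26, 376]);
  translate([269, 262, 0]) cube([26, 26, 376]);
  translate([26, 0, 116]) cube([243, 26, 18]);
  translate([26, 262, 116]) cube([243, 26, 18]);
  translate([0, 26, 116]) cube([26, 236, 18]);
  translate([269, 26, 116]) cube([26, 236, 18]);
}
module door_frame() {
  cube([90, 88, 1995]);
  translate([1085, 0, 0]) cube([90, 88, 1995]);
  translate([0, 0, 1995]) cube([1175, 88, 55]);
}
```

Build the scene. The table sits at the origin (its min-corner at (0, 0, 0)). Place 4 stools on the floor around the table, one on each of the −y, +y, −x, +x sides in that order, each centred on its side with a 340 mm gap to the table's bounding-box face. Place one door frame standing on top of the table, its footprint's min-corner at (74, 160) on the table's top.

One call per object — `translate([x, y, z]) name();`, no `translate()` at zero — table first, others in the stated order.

table();
translate([542, -628, 0]) stool();
translate([542, 1330, 0]) stool();
translate([-635, 351, 0]) stool();
translate([1719, 351, 0]) stool();
translate([74, 160, 772]) door_frame();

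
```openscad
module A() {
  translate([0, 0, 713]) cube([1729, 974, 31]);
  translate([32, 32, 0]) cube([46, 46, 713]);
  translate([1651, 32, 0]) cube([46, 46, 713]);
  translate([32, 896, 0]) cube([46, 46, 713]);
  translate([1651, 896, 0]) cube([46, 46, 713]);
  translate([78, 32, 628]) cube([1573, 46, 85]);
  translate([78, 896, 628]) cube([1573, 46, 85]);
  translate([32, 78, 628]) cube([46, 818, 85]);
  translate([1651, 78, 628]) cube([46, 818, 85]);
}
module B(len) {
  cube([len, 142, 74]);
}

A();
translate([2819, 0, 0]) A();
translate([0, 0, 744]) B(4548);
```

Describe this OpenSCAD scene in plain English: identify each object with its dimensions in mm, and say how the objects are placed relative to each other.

A is a table with a 1729×974 mm rectangular top, 31 mm thick, top surface at z = 744 mm, supported by four 46×46 mm square legs, each inset 32 mm from the nearest pair of top edges, running from the floor. Four apron rails, 46 mm thick and 85 mm tall, run between adjacent legs with their top edges flush with the underside of the top and their outer faces flush with the legs' outer faces.

B is a rectangular beam 4548 mm long (x), 142 mm deep (y), 74 mm thick (z).

The beam spans the tops of two tables placed 1090 mm apart, resting at z = 744 mm.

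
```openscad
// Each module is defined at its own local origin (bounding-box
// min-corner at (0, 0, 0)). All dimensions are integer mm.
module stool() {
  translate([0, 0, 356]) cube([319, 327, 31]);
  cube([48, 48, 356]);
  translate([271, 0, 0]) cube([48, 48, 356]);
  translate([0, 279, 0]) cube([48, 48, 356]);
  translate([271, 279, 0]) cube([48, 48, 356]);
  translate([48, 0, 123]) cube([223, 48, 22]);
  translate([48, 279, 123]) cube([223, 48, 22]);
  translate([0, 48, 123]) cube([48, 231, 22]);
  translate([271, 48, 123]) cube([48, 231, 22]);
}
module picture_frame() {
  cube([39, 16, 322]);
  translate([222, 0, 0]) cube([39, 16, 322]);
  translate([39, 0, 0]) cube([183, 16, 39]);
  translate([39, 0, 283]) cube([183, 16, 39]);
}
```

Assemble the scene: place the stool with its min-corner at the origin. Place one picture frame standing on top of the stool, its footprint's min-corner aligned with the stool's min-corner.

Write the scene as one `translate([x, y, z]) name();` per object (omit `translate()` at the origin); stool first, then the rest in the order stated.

stool();
translate([0, 0, 387]) picture_frame();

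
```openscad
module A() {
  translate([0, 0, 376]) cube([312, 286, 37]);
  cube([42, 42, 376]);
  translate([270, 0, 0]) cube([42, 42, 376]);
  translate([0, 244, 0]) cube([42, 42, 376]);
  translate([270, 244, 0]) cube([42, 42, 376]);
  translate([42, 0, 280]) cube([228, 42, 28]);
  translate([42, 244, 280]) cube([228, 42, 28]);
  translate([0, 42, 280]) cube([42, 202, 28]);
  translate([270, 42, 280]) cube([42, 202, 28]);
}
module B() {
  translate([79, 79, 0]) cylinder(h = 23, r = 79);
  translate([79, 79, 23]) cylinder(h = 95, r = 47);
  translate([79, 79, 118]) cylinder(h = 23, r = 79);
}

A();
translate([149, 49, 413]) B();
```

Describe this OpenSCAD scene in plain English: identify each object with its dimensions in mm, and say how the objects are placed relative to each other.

A is a simple wooden stool: a rectangular seat 312 mm (x) by 286 mm (y), 37 mm thick, top face at z = 413 mm, on four square legs, each 42×42 mm in cross-section. The legs rest on z = 0, each flush with a corner of the seat. Four stretchers, 42 mm wide and 28 mm tall, connect adjacent legs with their undersides at z = 280 mm, each running between the inner faces of the legs it joins and aligned with the legs' outer faces on the other axis.

B is a spool: two coaxial disc flanges of radius 79 mm and thickness 23 mm, joined by a core cylinder of radius 47 mm and height 95 mm. The lower flange rests on z = 0 and the three cylinders share a vertical axis.

The spool is on top of the stool.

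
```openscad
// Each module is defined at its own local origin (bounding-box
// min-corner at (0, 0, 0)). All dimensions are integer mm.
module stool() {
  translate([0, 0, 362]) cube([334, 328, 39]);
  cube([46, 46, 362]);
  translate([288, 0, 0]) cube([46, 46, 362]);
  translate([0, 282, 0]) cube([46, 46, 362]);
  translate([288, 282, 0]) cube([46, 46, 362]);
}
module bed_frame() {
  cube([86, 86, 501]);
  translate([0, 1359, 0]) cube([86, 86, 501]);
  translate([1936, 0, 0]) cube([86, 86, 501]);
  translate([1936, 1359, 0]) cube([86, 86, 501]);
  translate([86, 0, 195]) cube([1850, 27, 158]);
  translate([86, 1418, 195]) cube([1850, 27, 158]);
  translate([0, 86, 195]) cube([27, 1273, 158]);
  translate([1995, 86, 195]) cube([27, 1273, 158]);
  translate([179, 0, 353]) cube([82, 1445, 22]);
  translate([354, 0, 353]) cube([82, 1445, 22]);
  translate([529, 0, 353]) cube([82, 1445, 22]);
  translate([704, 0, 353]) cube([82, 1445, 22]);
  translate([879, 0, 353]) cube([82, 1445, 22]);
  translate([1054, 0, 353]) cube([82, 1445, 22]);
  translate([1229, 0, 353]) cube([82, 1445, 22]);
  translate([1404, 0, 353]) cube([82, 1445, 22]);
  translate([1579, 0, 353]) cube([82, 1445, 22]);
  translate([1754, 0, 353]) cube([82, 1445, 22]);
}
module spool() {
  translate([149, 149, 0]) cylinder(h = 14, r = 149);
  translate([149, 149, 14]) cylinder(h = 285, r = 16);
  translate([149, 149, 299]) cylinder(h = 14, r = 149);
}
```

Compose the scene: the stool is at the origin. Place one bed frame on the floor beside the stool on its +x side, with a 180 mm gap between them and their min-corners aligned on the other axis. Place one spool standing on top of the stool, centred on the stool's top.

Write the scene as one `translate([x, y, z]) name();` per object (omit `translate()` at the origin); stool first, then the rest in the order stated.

stool();
translate([514, 0, 0]) bed_frame();
translate([18, 15, 401]) spool();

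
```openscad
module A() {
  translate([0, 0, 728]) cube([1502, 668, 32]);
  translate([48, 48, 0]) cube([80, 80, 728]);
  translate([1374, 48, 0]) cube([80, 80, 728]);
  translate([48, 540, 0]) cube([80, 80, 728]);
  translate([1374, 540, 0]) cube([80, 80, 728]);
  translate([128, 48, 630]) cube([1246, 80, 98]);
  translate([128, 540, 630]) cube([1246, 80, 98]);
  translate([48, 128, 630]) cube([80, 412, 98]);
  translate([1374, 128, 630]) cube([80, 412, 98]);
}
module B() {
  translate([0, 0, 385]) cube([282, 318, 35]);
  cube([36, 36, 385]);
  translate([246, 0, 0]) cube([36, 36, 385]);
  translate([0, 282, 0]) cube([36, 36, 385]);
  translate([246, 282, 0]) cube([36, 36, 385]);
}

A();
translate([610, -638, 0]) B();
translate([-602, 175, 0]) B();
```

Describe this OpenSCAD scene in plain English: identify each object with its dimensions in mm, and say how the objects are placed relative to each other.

A is a table: top 1502 mm (x) × 668 mm (y), 32 mm thick, upper face at z = 760 mm, on four 80×80 mm square legs, each inset 48 mm from the nearest pair of top edges, running from z = 0 to the bottom of the top. Four apron rails, 80 mm thick and 98 mm tall, run between adjacent legs with their top edges flush with the underside of the top and their outer faces flush with the legs' outer faces.

B is a four-legged stool. The seat is 282×318 mm, 35 mm thick, top at z = 420 mm. It stands on four square legs, each 36×36 mm in cross-section, from z = 0 to the seat underside, each flush with a corner of the seat.

Two stools sit around the table at the −y, −x sides.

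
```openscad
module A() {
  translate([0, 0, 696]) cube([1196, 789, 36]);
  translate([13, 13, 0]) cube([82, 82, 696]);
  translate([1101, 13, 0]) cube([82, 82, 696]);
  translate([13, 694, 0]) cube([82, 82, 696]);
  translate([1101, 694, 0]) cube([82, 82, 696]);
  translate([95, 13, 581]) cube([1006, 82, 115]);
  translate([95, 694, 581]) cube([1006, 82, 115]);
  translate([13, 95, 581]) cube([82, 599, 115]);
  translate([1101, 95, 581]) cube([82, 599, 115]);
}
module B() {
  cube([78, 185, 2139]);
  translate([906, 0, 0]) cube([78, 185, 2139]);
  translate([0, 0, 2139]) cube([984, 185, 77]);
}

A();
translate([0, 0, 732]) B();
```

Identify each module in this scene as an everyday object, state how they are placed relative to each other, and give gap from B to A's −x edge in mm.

A is a table. B is a door frame. The door frame is on top of the table. The gap from the door frame to the table's −x edge is 0 mm.

The door frame's min-x is at 0; the table's min-x is 0; gap = 0 mm.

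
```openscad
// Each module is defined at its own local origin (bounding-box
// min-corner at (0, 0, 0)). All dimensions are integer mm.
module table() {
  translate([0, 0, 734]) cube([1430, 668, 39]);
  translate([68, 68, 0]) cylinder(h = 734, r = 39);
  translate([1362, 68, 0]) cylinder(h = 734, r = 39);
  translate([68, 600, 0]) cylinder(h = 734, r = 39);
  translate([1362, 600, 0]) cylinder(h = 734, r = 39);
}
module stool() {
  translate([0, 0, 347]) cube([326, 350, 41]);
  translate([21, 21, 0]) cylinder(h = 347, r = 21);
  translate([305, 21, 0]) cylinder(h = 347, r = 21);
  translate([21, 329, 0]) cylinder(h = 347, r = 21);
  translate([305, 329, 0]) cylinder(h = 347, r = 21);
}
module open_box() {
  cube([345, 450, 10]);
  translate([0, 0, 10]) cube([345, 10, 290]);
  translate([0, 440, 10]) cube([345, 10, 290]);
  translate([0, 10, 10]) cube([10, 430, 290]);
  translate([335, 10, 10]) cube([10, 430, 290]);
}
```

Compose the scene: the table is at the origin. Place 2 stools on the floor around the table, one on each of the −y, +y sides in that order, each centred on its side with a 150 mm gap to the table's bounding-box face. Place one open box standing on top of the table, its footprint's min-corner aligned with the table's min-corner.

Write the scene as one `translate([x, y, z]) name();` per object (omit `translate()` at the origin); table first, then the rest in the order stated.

table();
translate([552, -500, 0]) stool();
translate([552, 818, 0]) stool();
translate([0, 0, 773]) open_box();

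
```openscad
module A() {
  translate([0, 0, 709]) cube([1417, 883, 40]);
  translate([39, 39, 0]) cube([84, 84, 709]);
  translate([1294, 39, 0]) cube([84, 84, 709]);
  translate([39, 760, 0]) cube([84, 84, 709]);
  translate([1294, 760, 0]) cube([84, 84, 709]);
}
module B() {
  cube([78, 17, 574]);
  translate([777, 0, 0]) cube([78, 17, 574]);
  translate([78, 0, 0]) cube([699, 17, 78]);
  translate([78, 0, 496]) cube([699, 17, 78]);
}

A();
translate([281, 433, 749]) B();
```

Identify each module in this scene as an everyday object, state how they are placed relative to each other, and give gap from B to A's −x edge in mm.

The picture frame's min-x is at 281; the table's min-x is 0; gap = 281 mm.

A is a table. B is a picture frame. The picture frame is on top of the table, centred. The gap from the picture frame to the table's −x edge is 281 mm.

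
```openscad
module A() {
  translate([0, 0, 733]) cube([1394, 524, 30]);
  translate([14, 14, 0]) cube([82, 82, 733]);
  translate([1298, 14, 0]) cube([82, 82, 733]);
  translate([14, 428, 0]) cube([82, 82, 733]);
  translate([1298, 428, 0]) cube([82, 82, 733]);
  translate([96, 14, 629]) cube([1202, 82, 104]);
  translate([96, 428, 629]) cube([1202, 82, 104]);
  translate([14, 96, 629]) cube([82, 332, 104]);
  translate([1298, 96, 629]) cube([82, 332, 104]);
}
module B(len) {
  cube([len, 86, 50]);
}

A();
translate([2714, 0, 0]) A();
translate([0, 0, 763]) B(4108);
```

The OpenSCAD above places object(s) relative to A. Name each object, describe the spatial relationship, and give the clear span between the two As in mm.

Second table starts at x = 2714; first ends at x = 1394; clear span = 2714 − 1394 = 1320 mm.

A is a table. B is a beam. A beam spans the tops of two tables. The clear span between the two tables is 1320 mm.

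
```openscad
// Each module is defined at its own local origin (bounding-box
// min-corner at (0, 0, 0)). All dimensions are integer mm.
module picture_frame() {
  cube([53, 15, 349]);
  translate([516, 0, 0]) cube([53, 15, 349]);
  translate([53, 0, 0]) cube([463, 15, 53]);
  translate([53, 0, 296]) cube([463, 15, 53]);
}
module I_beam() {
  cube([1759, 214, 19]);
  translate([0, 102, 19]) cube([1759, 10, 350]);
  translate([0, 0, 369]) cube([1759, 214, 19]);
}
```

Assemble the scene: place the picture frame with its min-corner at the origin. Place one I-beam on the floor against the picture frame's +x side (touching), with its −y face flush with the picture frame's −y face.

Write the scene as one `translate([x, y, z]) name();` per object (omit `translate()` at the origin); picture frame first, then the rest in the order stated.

picture_frame();
translate([569, 0, 0]) I_beam();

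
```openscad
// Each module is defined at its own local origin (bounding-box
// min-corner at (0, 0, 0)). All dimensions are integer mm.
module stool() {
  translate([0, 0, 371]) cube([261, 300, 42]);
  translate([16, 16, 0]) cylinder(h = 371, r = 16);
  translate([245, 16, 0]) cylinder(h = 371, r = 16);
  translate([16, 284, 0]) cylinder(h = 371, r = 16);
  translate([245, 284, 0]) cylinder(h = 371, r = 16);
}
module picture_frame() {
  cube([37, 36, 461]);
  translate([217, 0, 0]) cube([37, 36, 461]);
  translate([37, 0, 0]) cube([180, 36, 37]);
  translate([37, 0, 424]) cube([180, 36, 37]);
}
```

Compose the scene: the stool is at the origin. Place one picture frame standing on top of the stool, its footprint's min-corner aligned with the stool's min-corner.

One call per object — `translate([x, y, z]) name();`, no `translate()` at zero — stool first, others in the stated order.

stool();
translate([0, 0, 413]) picture_frame();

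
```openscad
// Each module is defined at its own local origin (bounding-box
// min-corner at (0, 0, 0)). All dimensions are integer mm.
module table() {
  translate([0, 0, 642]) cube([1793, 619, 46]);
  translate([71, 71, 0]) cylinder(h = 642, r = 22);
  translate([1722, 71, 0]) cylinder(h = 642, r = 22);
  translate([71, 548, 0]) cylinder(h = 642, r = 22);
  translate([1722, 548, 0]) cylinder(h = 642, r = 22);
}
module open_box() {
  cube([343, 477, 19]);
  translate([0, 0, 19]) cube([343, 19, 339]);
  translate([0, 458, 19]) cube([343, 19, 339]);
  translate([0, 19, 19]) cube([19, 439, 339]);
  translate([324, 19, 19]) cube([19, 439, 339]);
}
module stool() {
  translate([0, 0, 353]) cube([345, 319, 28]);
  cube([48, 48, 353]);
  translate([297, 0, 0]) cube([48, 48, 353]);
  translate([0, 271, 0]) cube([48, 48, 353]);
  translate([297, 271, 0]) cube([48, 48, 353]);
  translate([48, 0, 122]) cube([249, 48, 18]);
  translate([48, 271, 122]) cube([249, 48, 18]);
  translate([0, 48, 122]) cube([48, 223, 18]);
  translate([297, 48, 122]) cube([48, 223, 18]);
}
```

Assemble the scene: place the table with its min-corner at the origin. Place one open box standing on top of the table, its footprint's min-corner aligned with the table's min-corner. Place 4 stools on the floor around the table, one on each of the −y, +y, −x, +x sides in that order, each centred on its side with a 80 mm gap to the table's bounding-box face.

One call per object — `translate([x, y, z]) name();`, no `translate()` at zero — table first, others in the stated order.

table();
translate([0, 0, 688]) open_box();
translate([724, -399, 0]) stool();
translate([724, 699, 0]) stool();
translate([-425, 150, 0]) stool();
translate([1873, 150, 0]) stool();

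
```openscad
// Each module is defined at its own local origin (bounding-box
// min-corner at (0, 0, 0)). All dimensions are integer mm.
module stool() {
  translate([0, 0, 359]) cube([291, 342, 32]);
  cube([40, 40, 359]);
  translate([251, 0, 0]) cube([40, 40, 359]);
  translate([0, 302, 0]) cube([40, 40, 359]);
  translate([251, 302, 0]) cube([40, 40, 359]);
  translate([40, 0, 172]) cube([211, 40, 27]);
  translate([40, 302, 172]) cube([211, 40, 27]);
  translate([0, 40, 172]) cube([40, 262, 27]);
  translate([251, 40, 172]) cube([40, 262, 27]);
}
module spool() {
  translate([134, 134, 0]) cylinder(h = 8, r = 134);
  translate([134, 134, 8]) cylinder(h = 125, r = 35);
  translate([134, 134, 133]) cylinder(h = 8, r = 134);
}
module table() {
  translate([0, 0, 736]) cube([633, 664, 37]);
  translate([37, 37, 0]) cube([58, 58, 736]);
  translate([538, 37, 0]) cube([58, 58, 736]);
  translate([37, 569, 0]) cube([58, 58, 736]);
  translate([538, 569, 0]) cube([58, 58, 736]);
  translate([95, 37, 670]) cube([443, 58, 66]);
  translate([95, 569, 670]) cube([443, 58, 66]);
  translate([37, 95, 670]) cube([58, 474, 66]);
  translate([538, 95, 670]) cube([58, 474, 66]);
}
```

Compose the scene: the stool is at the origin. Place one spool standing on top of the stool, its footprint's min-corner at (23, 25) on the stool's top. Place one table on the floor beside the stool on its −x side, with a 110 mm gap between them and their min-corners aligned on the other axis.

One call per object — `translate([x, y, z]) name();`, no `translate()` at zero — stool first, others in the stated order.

stool();
translate([23, 25, 391]) spool();
translate([-743, 0, 0]) table();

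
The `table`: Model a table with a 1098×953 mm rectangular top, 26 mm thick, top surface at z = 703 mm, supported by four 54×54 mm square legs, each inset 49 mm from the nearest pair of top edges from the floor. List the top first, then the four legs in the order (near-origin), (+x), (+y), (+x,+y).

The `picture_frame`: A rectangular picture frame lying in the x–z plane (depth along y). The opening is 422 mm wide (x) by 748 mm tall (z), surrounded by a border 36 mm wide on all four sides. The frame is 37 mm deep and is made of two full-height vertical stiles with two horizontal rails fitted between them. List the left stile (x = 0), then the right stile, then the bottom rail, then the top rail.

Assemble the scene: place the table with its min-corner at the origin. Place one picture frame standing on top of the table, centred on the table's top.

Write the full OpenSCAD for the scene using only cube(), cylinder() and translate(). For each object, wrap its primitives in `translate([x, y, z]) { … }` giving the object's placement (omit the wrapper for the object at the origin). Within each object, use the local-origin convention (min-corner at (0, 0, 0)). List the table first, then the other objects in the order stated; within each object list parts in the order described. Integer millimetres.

translate([0, 0, 677]) cube([1098, 953, 26]);
translate([49, 49, 0]) cube([54, 54, 677]);
translate([995, 49, 0]) cube([54, 54, 677]);
translate([49, 850, 0]) cube([54, 54, 677]);
translate([995, 850, 0]) cube([54, 54, 677]);
translate([302, 458, 703]) {
  cube([36, 37, 820]);
  translate([458, 0, 0]) cube([36, 37, 820]);
  translate([36, 0, 0]) cube([422, 37, 36]);
  translate([36, 0, 784]) cube([422, 37, 36]);
}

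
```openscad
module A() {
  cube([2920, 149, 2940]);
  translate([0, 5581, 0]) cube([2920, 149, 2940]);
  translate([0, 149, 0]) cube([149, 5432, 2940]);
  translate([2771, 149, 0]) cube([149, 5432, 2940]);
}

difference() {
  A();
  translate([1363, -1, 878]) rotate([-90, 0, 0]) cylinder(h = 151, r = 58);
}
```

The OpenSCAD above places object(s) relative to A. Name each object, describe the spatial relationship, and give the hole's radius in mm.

A is a house frame. The house frame has a circular hole through its front wall. The hole's radius is 58 mm.

The subtracted cylinder has r = 58 mm.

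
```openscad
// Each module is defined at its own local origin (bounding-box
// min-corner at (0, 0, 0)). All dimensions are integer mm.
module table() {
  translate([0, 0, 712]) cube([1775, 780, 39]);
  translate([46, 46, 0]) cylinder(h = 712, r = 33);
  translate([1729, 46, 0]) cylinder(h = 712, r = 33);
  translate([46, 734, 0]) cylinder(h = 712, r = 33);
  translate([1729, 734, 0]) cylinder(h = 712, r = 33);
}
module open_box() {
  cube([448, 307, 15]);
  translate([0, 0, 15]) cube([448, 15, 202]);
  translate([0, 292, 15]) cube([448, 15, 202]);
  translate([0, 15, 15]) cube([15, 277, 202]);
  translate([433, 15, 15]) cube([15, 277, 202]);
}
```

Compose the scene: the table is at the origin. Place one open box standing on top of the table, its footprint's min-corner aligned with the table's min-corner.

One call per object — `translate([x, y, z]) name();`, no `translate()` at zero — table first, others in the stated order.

table();
translate([0, 0, 751]) open_box();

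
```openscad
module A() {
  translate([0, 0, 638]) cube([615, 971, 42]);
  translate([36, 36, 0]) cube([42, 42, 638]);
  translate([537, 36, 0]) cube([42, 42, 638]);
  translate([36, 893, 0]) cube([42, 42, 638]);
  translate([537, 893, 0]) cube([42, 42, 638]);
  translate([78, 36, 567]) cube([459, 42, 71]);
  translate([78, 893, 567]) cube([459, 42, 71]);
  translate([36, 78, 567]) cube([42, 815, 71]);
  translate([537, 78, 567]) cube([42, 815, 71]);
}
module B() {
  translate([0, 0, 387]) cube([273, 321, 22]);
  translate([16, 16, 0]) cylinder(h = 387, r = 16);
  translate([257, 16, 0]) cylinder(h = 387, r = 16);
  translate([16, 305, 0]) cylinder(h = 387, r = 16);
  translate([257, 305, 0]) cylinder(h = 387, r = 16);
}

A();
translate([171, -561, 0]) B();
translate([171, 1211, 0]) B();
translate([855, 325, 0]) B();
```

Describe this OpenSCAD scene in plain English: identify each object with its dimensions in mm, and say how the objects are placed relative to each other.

A is a table with a 615×971 mm rectangular top, 42 mm thick, top surface at z = 680 mm, supported by four 42×42 mm square legs, each inset 36 mm from the nearest pair of top edges, running from the floor. Four apron rails, 42 mm thick and 71 mm tall, run between adjacent legs with their top edges flush with the underside of the top and their outer faces flush with the legs' outer faces.

B is a four-legged stool. The seat is a 273×321×22 mm slab whose top surface is at z = 409 mm; four round legs, each 32 mm in diameter, run from the floor (z = 0) to the underside of the seat, each leg's axis is inset half a diameter from the nearest pair of seat edges (so the leg's bounding box is flush with the corner).

Three stools sit around the table at the −y, +y, +x sides.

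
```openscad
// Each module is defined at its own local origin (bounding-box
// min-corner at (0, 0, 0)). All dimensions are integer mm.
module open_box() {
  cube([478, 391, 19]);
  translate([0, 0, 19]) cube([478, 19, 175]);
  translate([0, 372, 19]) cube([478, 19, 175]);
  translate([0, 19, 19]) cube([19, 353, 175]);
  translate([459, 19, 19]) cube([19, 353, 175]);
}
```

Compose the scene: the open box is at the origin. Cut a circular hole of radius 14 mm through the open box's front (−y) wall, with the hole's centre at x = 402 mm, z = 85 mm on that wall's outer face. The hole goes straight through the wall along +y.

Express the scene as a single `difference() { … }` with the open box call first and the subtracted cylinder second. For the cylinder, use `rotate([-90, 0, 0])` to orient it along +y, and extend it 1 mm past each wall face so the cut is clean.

difference() {
  open_box();
  translate([402, -1, 85]) rotate([-90, 0, 0]) cylinder(h = 21, r = 14);
}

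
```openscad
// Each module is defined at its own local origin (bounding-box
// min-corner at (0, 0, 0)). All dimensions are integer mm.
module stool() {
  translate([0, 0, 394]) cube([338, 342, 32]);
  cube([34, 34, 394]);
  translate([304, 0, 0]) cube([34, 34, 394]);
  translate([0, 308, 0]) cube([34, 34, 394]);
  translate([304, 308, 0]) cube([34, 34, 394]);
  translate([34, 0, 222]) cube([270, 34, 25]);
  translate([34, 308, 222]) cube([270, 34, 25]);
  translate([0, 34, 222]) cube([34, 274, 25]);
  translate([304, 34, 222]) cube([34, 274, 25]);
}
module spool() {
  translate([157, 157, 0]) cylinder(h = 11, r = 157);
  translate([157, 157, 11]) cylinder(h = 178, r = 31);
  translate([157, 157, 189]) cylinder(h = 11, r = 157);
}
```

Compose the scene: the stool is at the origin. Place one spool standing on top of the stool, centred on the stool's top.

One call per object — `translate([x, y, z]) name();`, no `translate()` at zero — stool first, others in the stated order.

stool();
translate([12, 14, 426]) spool();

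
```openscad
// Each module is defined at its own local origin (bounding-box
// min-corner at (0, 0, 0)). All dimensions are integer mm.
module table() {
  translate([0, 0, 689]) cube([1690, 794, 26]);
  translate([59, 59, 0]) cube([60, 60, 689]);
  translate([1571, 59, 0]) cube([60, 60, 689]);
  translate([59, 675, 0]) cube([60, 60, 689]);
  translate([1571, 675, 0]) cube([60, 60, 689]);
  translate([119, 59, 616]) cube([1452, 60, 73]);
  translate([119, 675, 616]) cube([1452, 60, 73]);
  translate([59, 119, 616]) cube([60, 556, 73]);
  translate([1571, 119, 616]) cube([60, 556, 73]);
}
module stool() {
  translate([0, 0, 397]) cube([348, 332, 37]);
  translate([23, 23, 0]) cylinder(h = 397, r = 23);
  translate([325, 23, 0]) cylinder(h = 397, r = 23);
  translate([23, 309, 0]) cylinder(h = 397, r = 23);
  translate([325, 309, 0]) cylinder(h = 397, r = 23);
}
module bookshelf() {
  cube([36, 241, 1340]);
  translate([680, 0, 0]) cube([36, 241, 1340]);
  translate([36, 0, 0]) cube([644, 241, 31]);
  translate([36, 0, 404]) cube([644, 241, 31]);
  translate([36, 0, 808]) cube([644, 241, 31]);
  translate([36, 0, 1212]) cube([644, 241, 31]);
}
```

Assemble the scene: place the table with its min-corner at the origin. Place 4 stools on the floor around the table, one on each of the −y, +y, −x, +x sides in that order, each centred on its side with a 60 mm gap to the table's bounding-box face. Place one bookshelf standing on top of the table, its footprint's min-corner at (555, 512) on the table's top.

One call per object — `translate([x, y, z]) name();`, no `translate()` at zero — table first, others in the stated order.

table();
translate([671, -392, 0]) stool();
translate([671, 854, 0]) stool();
translate([-408, 231, 0]) stool();
translate([1750, 231, 0]) stool();
translate([555, 512, 715]) bookshelf();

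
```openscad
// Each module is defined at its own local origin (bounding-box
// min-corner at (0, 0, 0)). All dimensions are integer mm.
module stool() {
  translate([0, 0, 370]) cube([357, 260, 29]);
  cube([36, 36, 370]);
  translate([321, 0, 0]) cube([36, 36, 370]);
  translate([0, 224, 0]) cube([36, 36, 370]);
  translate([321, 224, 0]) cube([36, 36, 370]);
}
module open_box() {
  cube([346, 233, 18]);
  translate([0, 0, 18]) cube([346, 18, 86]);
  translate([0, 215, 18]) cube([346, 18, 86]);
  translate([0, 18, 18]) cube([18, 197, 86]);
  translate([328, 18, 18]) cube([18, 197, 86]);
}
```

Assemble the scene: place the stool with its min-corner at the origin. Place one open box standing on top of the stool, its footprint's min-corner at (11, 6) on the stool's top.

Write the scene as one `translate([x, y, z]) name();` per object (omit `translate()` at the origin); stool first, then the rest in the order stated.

stool();
translate([11, 6, 399]) open_box();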